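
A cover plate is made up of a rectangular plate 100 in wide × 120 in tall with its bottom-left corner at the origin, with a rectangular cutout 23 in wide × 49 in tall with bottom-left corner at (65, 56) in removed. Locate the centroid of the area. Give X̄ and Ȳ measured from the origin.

plate: A = 100 × 120 = 12000.00, centroid at (50.00, 60.00).
hole: A = −(23 × 49) = -1127.00, centroid at (76.50, 80.50).
ΣA = 10873.00 in², ΣAX̄ = 513784.50 in³, ΣAȲ = 629276.50 in³.
X̄ = 513784.50/10873.00 = 47.25 in; Ȳ = 629276.50/10873.00 = 57.88 in.

X̄ = 47.25 in, Ȳ = 57.88 in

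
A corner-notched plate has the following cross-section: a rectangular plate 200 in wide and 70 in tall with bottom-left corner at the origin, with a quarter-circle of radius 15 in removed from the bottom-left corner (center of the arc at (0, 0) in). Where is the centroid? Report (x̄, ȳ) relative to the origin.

x̄ = 101.20 in, ȳ = 35.37 in

Part | A | x̄ᵢ | ȳᵢ | A·x̄ᵢ | A·ȳᵢ
plate | 14000.00 | 100.00 | 35.00 | 1400000.00 | 490000.00
removed quarter-circle | -176.71 | 6.37 | 6.37 | -1125.00 | -1125.00
Σ | 13823.29 |  |  | 1398875.00 | 488875.00
x̄ = 1398875.00 / 13823.29 = 101.20 in
ȳ = 488875.00 / 13823.29 = 35.37 in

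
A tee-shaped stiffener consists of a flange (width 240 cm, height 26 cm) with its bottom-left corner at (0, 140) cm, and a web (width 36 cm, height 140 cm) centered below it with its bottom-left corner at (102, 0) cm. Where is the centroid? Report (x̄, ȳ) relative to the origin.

Part | A | x̄ᵢ | ȳᵢ | A·x̄ᵢ | A·ȳᵢ
web | 5040.00 | 120.00 | 70.00 | 604800.00 | 352800.00
flange | 6240.00 | 120.00 | 153.00 | 748800.00 | 954720.00
Σ | 11280.00 |  |  | 1353600.00 | 1307520.00
x̄ = 1353600.00 / 11280.00 = 120.00 cm
ȳ = 1307520.00 / 11280.00 = 115.91 cm

x̄ = 120.00 cm, ȳ = 115.91 cm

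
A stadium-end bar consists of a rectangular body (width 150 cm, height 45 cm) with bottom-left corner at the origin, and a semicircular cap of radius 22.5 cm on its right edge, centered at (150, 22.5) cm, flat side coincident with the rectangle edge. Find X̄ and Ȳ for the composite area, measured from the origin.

rectangular body: A = 150 × 45 = 6750.00, centroid at (75.00, 22.50).
semicircular end: A = ½π·22.5² = 795.22, centroid at (159.55, 22.50).
ΣA = 7545.22 cm²
ΣAX̄ = (6750.00)(75.00) + (795.22)(159.55) = 633126.10 cm³
ΣAȲ = (6750.00)(22.50) + (795.22)(22.50) = 169767.35 cm³
X̄ = 633126.10 / 7545.22 = 83.91 cm
Ȳ = 169767.35 / 7545.22 = 22.50 cm

X̄ = 83.91 cm, Ȳ = 22.50 cm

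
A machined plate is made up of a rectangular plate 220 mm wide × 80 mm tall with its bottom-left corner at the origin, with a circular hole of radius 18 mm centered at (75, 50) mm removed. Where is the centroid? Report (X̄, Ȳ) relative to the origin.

X̄ = 112.15 mm, Ȳ = 39.39 mm

plate: A = 220 × 80 = 17600.00, centroid at (110.00, 40.00).
hole: A = −π·18² = -1017.88, centroid at (75.00, 50.00).
ΣA = 16582.12 mm², ΣAX̄ = 1859659.30 mm³, ΣAȲ = 653106.20 mm³.
X̄ = 1859659.30/16582.12 = 112.15 mm; Ȳ = 653106.20/16582.12 = 39.39 mm.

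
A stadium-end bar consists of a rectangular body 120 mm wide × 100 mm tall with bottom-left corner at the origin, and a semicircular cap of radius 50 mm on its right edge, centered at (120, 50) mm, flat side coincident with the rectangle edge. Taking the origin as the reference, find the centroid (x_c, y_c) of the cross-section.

x_c = 80.03 mm, y_c = 50.00 mm

rectangular body: A = 120 × 100 = 12000.00, centroid at (60.00, 50.00).
semicircular end: A = ½π·50² = 3926.99, centroid at (141.22, 50.00).
ΣA = 15926.99 mm², ΣAx_c = 1274572.23 mm³, ΣAy_c = 796349.54 mm³.
x_c = 1274572.23/15926.99 = 80.03 mm; y_c = 796349.54/15926.99 = 50.00 mm.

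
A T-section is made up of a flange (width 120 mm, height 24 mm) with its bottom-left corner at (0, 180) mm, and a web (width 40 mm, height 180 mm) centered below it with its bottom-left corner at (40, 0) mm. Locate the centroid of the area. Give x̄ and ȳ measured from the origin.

x̄ = 60.00 mm, ȳ = 119.14 mm

web: A = 40 × 180 = 7200.00, centroid at (60.00, 90.00).
flange: A = 120 × 24 = 2880.00, centroid at (60.00, 192.00).
ΣA = 10080.00 mm², ΣAx̄ = 604800.00 mm³, ΣAȳ = 1200960.00 mm³.
x̄ = 604800.00/10080.00 = 60.00 mm; ȳ = 1200960.00/10080.00 = 119.14 mm.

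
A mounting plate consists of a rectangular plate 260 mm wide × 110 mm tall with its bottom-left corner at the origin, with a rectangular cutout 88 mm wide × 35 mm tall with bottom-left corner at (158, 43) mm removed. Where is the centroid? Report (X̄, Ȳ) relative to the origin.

X̄ = 121.31 mm, Ȳ = 54.34 mm

plate: A = 260 × 110 = 28600.00, centroid at (130.00, 55.00).
hole: A = −(88 × 35) = -3080.00, centroid at (202.00, 60.50).
ΣA = 25520.00 mm², ΣAX̄ = 3095840.00 mm³, ΣAȲ = 1386660.00 mm³.
X̄ = 3095840.00/25520.00 = 121.31 mm; Ȳ = 1386660.00/25520.00 = 54.34 mm.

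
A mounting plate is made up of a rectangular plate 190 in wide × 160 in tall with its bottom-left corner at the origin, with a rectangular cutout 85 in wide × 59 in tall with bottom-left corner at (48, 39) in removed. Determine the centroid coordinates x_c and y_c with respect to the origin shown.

x_c = 95.89 in, y_c = 82.27 in

Part | A | x̄ᵢ | ȳᵢ | A·x̄ᵢ | A·ȳᵢ
plate | 30400.00 | 95.00 | 80.00 | 2888000.00 | 2432000.00
hole | -5015.00 | 90.50 | 68.50 | -453857.50 | -343527.50
Σ | 25385.00 |  |  | 2434142.50 | 2088472.50
x_c = 2434142.50 / 25385.00 = 95.89 in
y_c = 2088472.50 / 25385.00 = 82.27 in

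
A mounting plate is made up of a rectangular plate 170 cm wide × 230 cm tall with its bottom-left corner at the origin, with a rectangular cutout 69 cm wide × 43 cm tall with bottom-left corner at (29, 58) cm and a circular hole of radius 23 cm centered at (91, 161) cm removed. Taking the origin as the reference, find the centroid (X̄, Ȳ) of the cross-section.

X̄ = 86.56 cm, Ȳ = 115.84 cm

plate: A = 170 × 230 = 39100.00, centroid at (85.00, 115.00).
hole 1: A = −(69 × 43) = -2967.00, centroid at (63.50, 79.50).
hole 2: A = −π·23² = -1661.90, centroid at (91.00, 161.00).
ΣA = 34471.10 cm²
ΣAX̄ = (39100.00)(85.00) + (-2967.00)(63.50) + (-1661.90)(91.00) = 2983862.37 cm³
ΣAȲ = (39100.00)(115.00) + (-2967.00)(79.50) + (-1661.90)(161.00) = 3993057.20 cm³
X̄ = 2983862.37 / 34471.10 = 86.56 cm
Ȳ = 3993057.20 / 34471.10 = 115.84 cm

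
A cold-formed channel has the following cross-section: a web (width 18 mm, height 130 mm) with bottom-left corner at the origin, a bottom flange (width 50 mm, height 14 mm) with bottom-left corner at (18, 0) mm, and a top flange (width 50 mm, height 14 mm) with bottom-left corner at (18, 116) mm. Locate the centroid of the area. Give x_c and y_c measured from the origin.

x_c = 21.73 mm, y_c = 65.00 mm

web: A = 18 × 130 = 2340.00, centroid at (9.00, 65.00).
bottom flange: A = 50 × 14 = 700.00, centroid at (43.00, 7.00).
top flange: A = 50 × 14 = 700.00, centroid at (43.00, 123.00).
ΣA = 3740.00 mm², ΣAx_c = 81260.00 mm³, ΣAy_c = 243100.00 mm³.
x_c = 81260.00/3740.00 = 21.73 mm; y_c = 243100.00/3740.00 = 65.00 mm.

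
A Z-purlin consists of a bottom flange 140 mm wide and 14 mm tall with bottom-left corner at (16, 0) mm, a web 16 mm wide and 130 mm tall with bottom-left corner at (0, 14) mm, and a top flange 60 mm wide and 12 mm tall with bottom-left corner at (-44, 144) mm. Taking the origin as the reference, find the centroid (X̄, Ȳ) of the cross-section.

X̄ = 36.79 mm, Ȳ = 60.09 mm

bottom flange: A = 140 × 14 = 1960.00, centroid at (86.00, 7.00).
web: A = 16 × 130 = 2080.00, centroid at (8.00, 79.00).
top flange: A = 60 × 12 = 720.00, centroid at (-14.00, 150.00).
ΣA = 4760.00 mm², ΣAX̄ = 175120.00 mm³, ΣAȲ = 286040.00 mm³.
X̄ = 175120.00/4760.00 = 36.79 mm; Ȳ = 286040.00/4760.00 = 60.09 mm.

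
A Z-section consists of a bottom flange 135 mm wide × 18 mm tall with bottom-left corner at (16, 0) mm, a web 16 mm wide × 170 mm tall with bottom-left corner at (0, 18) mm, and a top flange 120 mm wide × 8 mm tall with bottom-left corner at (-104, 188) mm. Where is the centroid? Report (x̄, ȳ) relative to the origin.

bottom flange: A = 135 × 18 = 2430.00, centroid at (83.50, 9.00).
web: A = 16 × 170 = 2720.00, centroid at (8.00, 103.00).
top flange: A = 120 × 8 = 960.00, centroid at (-44.00, 192.00).
ΣA = 6110.00 mm², ΣAx̄ = 182425.00 mm³, ΣAȳ = 486350.00 mm³.
x̄ = 182425.00/6110.00 = 29.86 mm; ȳ = 486350.00/6110.00 = 79.60 mm.

x̄ = 29.86 mm, ȳ = 79.60 mm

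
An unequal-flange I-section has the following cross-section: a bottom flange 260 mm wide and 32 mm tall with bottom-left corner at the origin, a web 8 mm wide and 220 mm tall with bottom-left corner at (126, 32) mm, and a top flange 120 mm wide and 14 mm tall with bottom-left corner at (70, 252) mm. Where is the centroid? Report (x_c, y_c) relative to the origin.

Part | A | x̄ᵢ | ȳᵢ | A·x̄ᵢ | A·ȳᵢ
bottom flange | 8320.00 | 130.00 | 16.00 | 1081600.00 | 133120.00
web | 1760.00 | 130.00 | 142.00 | 228800.00 | 249920.00
top flange | 1680.00 | 130.00 | 259.00 | 218400.00 | 435120.00
Σ | 11760.00 |  |  | 1528800.00 | 818160.00
x_c = 1528800.00 / 11760.00 = 130.00 mm
y_c = 818160.00 / 11760.00 = 69.57 mm

x_c = 130.00 mm, y_c = 69.57 mm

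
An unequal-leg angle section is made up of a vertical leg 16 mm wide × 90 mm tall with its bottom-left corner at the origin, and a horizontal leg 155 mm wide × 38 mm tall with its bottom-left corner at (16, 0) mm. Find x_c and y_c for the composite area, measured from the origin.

Part | A | x̄ᵢ | ȳᵢ | A·x̄ᵢ | A·ȳᵢ
vertical leg | 1440.00 | 8.00 | 45.00 | 11520.00 | 64800.00
horizontal leg | 5890.00 | 93.50 | 19.00 | 550715.00 | 111910.00
Σ | 7330.00 |  |  | 562235.00 | 176710.00
x_c = 562235.00 / 7330.00 = 76.70 mm
y_c = 176710.00 / 7330.00 = 24.11 mm

x_c = 76.70 mm, y_c = 24.11 mm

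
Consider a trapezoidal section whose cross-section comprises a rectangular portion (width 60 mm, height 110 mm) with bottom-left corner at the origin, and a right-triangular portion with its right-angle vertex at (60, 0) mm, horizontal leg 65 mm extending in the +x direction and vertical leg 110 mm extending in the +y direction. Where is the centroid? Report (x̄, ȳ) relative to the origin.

rectangular portion: A = 60 × 110 = 6600.00, centroid at (30.00, 55.00).
triangular portion: A = ½·65·110 = 3575.00, centroid at (81.67, 36.67).
ΣA = 10175.00 mm²
ΣAx̄ = (6600.00)(30.00) + (3575.00)(81.67) = 489958.33 mm³
ΣAȳ = (6600.00)(55.00) + (3575.00)(36.67) = 494083.33 mm³
x̄ = 489958.33 / 10175.00 = 48.15 mm
ȳ = 494083.33 / 10175.00 = 48.56 mm

x̄ = 48.15 mm, ȳ = 48.56 mm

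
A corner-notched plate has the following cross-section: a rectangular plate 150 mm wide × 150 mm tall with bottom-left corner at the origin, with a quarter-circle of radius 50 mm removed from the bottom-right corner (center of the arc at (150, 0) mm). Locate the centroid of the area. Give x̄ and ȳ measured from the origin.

x̄ = 69.86 mm, ȳ = 80.14 mm

plate: A = 150 × 150 = 22500.00, centroid at (75.00, 75.00).
removed quarter-circle: A = −¼π·50² = -1963.50, centroid at (128.78, 21.22).
ΣA = 20536.50 mm²
ΣAx̄ = (22500.00)(75.00) + (-1963.50)(128.78) = 1434642.36 mm³
ΣAȳ = (22500.00)(75.00) + (-1963.50)(21.22) = 1645833.33 mm³
x̄ = 1434642.36 / 20536.50 = 69.86 mm
ȳ = 1645833.33 / 20536.50 = 80.14 mm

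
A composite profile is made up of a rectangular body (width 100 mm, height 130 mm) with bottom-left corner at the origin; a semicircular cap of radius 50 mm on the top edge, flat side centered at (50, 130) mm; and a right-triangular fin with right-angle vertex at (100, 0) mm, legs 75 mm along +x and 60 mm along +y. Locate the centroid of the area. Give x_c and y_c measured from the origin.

rectangular body: A = 100 × 130 = 13000.00, centroid at (50.00, 65.00).
semicircular top: A = ½π·50² = 3926.99, centroid at (50.00, 151.22).
triangular fin: A = ½·75·60 = 2250.00, centroid at (125.00, 20.00).
ΣA = 19176.99 mm²
ΣAx_c = (13000.00)(50.00) + (3926.99)(50.00) + (2250.00)(125.00) = 1127599.54 mm³
ΣAy_c = (13000.00)(65.00) + (3926.99)(151.22) + (2250.00)(20.00) = 1483842.14 mm³
x_c = 1127599.54 / 19176.99 = 58.80 mm
y_c = 1483842.14 / 19176.99 = 77.38 mm

x_c = 58.80 mm, y_c = 77.38 mm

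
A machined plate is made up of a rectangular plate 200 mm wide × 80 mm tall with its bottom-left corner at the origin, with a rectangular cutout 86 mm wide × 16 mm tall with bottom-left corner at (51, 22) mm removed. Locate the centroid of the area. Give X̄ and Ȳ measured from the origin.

X̄ = 100.56 mm, Ȳ = 40.94 mm

plate: A = 200 × 80 = 16000.00, centroid at (100.00, 40.00).
hole: A = −(86 × 16) = -1376.00, centroid at (94.00, 30.00).
ΣA = 14624.00 mm²
ΣAX̄ = (16000.00)(100.00) + (-1376.00)(94.00) = 1470656.00 mm³
ΣAȲ = (16000.00)(40.00) + (-1376.00)(30.00) = 598720.00 mm³
X̄ = 1470656.00 / 14624.00 = 100.56 mm
Ȳ = 598720.00 / 14624.00 = 40.94 mm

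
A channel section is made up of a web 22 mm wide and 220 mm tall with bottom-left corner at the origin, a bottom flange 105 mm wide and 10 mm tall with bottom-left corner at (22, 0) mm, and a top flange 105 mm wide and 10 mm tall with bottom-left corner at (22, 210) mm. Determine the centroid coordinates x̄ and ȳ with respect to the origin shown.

x̄ = 30.21 mm, ȳ = 110.00 mm

web: A = 22 × 220 = 4840.00, centroid at (11.00, 110.00).
bottom flange: A = 105 × 10 = 1050.00, centroid at (74.50, 5.00).
top flange: A = 105 × 10 = 1050.00, centroid at (74.50, 215.00).
ΣA = 6940.00 mm²
ΣAx̄ = (4840.00)(11.00) + (1050.00)(74.50) + (1050.00)(74.50) = 209690.00 mm³
ΣAȳ = (4840.00)(110.00) + (1050.00)(5.00) + (1050.00)(215.00) = 763400.00 mm³
x̄ = 209690.00 / 6940.00 = 30.21 mm
ȳ = 763400.00 / 6940.00 = 110.00 mm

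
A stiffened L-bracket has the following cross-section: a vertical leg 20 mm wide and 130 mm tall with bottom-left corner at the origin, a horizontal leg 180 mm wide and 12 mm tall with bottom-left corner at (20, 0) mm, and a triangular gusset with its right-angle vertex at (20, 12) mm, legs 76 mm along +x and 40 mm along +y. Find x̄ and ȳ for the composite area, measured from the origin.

Part | A | x̄ᵢ | ȳᵢ | A·x̄ᵢ | A·ȳᵢ
vertical leg | 2600.00 | 10.00 | 65.00 | 26000.00 | 169000.00
horizontal leg | 2160.00 | 110.00 | 6.00 | 237600.00 | 12960.00
gusset | 1520.00 | 45.33 | 25.33 | 68906.67 | 38506.67
Σ | 6280.00 |  |  | 332506.67 | 220466.67
x̄ = 332506.67 / 6280.00 = 52.95 mm
ȳ = 220466.67 / 6280.00 = 35.11 mm

x̄ = 52.95 mm, ȳ = 35.11 mm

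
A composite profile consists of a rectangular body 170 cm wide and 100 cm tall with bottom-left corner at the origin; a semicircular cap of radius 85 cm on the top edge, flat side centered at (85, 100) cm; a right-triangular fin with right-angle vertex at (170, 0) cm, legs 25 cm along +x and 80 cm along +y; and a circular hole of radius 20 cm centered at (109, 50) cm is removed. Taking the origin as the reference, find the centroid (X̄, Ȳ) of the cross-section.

rectangular body: A = 170 × 100 = 17000.00, centroid at (85.00, 50.00).
semicircular top: A = ½π·85² = 11349.00, centroid at (85.00, 136.08).
triangular fin: A = ½·25·80 = 1000.00, centroid at (178.33, 26.67).
hole: A = −π·20² = -1256.64, centroid at (109.00, 50.00).
ΣA = 28092.37 cm²
ΣAX̄ = (17000.00)(85.00) + (11349.00)(85.00) + (1000.00)(178.33) + (-1256.64)(109.00) = 2451025.19 cm³
ΣAȲ = (17000.00)(50.00) + (11349.00)(136.08) + (1000.00)(26.67) + (-1256.64)(50.00) = 2358151.83 cm³
X̄ = 2451025.19 / 28092.37 = 87.25 cm
Ȳ = 2358151.83 / 28092.37 = 83.94 cm

X̄ = 87.25 cm, Ȳ = 83.94 cm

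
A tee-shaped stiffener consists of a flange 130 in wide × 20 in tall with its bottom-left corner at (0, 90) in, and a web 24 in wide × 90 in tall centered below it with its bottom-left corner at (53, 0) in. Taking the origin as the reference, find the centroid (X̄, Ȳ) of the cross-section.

Part | A | x̄ᵢ | ȳᵢ | A·x̄ᵢ | A·ȳᵢ
web | 2160.00 | 65.00 | 45.00 | 140400.00 | 97200.00
flange | 2600.00 | 65.00 | 100.00 | 169000.00 | 260000.00
Σ | 4760.00 |  |  | 309400.00 | 357200.00
X̄ = 309400.00 / 4760.00 = 65.00 in
Ȳ = 357200.00 / 4760.00 = 75.04 in

X̄ = 65.00 in, Ȳ = 75.04 in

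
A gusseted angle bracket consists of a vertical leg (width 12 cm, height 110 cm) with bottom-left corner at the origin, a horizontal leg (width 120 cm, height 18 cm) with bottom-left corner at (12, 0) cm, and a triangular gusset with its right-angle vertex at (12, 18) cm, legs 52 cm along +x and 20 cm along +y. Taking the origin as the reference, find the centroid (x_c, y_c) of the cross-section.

x_c = 44.67 cm, y_c = 26.22 cm

Part | A | x̄ᵢ | ȳᵢ | A·x̄ᵢ | A·ȳᵢ
vertical leg | 1320.00 | 6.00 | 55.00 | 7920.00 | 72600.00
horizontal leg | 2160.00 | 72.00 | 9.00 | 155520.00 | 19440.00
gusset | 520.00 | 29.33 | 24.67 | 15253.33 | 12826.67
Σ | 4000.00 |  |  | 178693.33 | 104866.67
x_c = 178693.33 / 4000.00 = 44.67 cm
y_c = 104866.67 / 4000.00 = 26.22 cm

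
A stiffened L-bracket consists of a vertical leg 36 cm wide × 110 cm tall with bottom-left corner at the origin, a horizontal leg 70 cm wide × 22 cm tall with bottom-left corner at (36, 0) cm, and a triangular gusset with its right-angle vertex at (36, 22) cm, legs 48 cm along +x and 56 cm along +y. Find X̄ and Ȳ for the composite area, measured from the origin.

X̄ = 36.60 cm, Ȳ = 42.28 cm

vertical leg: A = 36 × 110 = 3960.00, centroid at (18.00, 55.00).
horizontal leg: A = 70 × 22 = 1540.00, centroid at (71.00, 11.00).
gusset: A = ½·48·56 = 1344.00, centroid at (52.00, 40.67).
ΣA = 6844.00 cm², ΣAX̄ = 250508.00 cm³, ΣAȲ = 289396.00 cm³.
X̄ = 250508.00/6844.00 = 36.60 cm; Ȳ = 289396.00/6844.00 = 42.28 cm.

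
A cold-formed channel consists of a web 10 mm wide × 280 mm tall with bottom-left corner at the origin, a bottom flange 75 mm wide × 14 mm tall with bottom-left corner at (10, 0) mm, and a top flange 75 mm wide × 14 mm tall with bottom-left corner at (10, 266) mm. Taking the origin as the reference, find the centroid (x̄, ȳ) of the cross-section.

web: A = 10 × 280 = 2800.00, centroid at (5.00, 140.00).
bottom flange: A = 75 × 14 = 1050.00, centroid at (47.50, 7.00).
top flange: A = 75 × 14 = 1050.00, centroid at (47.50, 273.00).
ΣA = 4900.00 mm², ΣAx̄ = 113750.00 mm³, ΣAȳ = 686000.00 mm³.
x̄ = 113750.00/4900.00 = 23.21 mm; ȳ = 686000.00/4900.00 = 140.00 mm.

x̄ = 23.21 mm, ȳ = 140.00 mm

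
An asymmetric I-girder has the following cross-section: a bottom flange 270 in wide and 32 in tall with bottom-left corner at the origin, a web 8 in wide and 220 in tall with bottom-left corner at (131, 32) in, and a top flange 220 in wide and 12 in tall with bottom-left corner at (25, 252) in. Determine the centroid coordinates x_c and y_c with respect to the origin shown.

x_c = 135.00 in, y_c = 82.00 in

Part | A | x̄ᵢ | ȳᵢ | A·x̄ᵢ | A·ȳᵢ
bottom flange | 8640.00 | 135.00 | 16.00 | 1166400.00 | 138240.00
web | 1760.00 | 135.00 | 142.00 | 237600.00 | 249920.00
top flange | 2640.00 | 135.00 | 258.00 | 356400.00 | 681120.00
Σ | 13040.00 |  |  | 1760400.00 | 1069280.00
x_c = 1760400.00 / 13040.00 = 135.00 in
y_c = 1069280.00 / 13040.00 = 82.00 in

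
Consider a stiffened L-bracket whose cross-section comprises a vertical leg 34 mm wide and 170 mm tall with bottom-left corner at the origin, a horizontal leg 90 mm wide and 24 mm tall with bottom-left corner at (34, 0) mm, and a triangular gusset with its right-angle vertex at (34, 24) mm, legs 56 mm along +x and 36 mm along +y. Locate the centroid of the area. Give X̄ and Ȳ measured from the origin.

vertical leg: A = 34 × 170 = 5780.00, centroid at (17.00, 85.00).
horizontal leg: A = 90 × 24 = 2160.00, centroid at (79.00, 12.00).
gusset: A = ½·56·36 = 1008.00, centroid at (52.67, 36.00).
ΣA = 8948.00 mm²
ΣAX̄ = (5780.00)(17.00) + (2160.00)(79.00) + (1008.00)(52.67) = 321988.00 mm³
ΣAȲ = (5780.00)(85.00) + (2160.00)(12.00) + (1008.00)(36.00) = 553508.00 mm³
X̄ = 321988.00 / 8948.00 = 35.98 mm
Ȳ = 553508.00 / 8948.00 = 61.86 mm

X̄ = 35.98 mm, Ȳ = 61.86 mm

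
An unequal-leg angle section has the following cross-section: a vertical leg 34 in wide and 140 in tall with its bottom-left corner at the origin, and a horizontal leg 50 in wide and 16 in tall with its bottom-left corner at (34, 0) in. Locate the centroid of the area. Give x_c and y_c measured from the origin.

x_c = 23.04 in, y_c = 61.08 in

vertical leg: A = 34 × 140 = 4760.00, centroid at (17.00, 70.00).
horizontal leg: A = 50 × 16 = 800.00, centroid at (59.00, 8.00).
ΣA = 5560.00 in², ΣAx_c = 128120.00 in³, ΣAy_c = 339600.00 in³.
x_c = 128120.00/5560.00 = 23.04 in; y_c = 339600.00/5560.00 = 61.08 in.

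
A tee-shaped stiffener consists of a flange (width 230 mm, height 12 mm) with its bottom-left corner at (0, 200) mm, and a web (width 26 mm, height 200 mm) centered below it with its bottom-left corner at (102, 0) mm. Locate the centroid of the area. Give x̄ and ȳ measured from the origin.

web: A = 26 × 200 = 5200.00, centroid at (115.00, 100.00).
flange: A = 230 × 12 = 2760.00, centroid at (115.00, 206.00).
ΣA = 7960.00 mm²
ΣAx̄ = (5200.00)(115.00) + (2760.00)(115.00) = 915400.00 mm³
ΣAȳ = (5200.00)(100.00) + (2760.00)(206.00) = 1088560.00 mm³
x̄ = 915400.00 / 7960.00 = 115.00 mm
ȳ = 1088560.00 / 7960.00 = 136.75 mm

x̄ = 115.00 mm, ȳ = 136.75 mm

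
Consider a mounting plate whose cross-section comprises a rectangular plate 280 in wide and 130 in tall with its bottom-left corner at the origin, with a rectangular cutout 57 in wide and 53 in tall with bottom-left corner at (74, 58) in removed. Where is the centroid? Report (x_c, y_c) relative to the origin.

x_c = 143.39 in, y_c = 63.24 in

plate: A = 280 × 130 = 36400.00, centroid at (140.00, 65.00).
hole: A = −(57 × 53) = -3021.00, centroid at (102.50, 84.50).
ΣA = 33379.00 in², ΣAx_c = 4786347.50 in³, ΣAy_c = 2110725.50 in³.
x_c = 4786347.50/33379.00 = 143.39 in; y_c = 2110725.50/33379.00 = 63.24 in.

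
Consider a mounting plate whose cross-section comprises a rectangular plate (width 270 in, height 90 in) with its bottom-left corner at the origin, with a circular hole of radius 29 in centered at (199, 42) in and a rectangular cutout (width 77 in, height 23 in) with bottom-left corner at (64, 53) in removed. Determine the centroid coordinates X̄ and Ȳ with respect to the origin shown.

plate: A = 270 × 90 = 24300.00, centroid at (135.00, 45.00).
hole 1: A = −π·29² = -2642.08, centroid at (199.00, 42.00).
hole 2: A = −(77 × 23) = -1771.00, centroid at (102.50, 64.50).
ΣA = 19886.92 in², ΣAX̄ = 2573198.70 in³, ΣAȲ = 868303.16 in³.
X̄ = 2573198.70/19886.92 = 129.39 in; Ȳ = 868303.16/19886.92 = 43.66 in.

X̄ = 129.39 in, Ȳ = 43.66 in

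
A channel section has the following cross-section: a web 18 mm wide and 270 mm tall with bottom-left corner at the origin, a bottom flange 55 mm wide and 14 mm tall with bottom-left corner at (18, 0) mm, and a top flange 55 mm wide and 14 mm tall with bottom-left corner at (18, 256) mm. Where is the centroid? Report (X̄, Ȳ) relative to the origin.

Part | A | x̄ᵢ | ȳᵢ | A·x̄ᵢ | A·ȳᵢ
web | 4860.00 | 9.00 | 135.00 | 43740.00 | 656100.00
bottom flange | 770.00 | 45.50 | 7.00 | 35035.00 | 5390.00
top flange | 770.00 | 45.50 | 263.00 | 35035.00 | 202510.00
Σ | 6400.00 |  |  | 113810.00 | 864000.00
X̄ = 113810.00 / 6400.00 = 17.78 mm
Ȳ = 864000.00 / 6400.00 = 135.00 mm

X̄ = 17.78 mm, Ȳ = 135.00 mm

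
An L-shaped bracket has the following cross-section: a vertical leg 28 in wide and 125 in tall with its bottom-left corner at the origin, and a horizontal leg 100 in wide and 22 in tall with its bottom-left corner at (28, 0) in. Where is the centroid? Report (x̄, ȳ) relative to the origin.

Part | A | x̄ᵢ | ȳᵢ | A·x̄ᵢ | A·ȳᵢ
vertical leg | 3500.00 | 14.00 | 62.50 | 49000.00 | 218750.00
horizontal leg | 2200.00 | 78.00 | 11.00 | 171600.00 | 24200.00
Σ | 5700.00 |  |  | 220600.00 | 242950.00
x̄ = 220600.00 / 5700.00 = 38.70 in
ȳ = 242950.00 / 5700.00 = 42.62 in

x̄ = 38.70 in, ȳ = 42.62 in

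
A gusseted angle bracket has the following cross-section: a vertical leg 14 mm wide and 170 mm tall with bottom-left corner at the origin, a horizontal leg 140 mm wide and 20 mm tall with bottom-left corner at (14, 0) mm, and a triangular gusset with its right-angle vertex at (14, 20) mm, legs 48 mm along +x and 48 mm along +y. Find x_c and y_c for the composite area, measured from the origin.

Part | A | x̄ᵢ | ȳᵢ | A·x̄ᵢ | A·ȳᵢ
vertical leg | 2380.00 | 7.00 | 85.00 | 16660.00 | 202300.00
horizontal leg | 2800.00 | 84.00 | 10.00 | 235200.00 | 28000.00
gusset | 1152.00 | 30.00 | 36.00 | 34560.00 | 41472.00
Σ | 6332.00 |  |  | 286420.00 | 271772.00
x_c = 286420.00 / 6332.00 = 45.23 mm
y_c = 271772.00 / 6332.00 = 42.92 mm

x_c = 45.23 mm, y_c = 42.92 mm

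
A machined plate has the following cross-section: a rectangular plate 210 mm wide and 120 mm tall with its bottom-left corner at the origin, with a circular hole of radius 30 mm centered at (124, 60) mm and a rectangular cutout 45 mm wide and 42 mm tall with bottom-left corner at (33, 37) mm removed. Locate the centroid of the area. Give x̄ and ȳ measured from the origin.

plate: A = 210 × 120 = 25200.00, centroid at (105.00, 60.00).
hole 1: A = −π·30² = -2827.43, centroid at (124.00, 60.00).
hole 2: A = −(45 × 42) = -1890.00, centroid at (55.50, 58.00).
ΣA = 20482.57 mm²
ΣAx̄ = (25200.00)(105.00) + (-2827.43)(124.00) + (-1890.00)(55.50) = 2190503.26 mm³
ΣAȳ = (25200.00)(60.00) + (-2827.43)(60.00) + (-1890.00)(58.00) = 1232734.00 mm³
x̄ = 2190503.26 / 20482.57 = 106.94 mm
ȳ = 1232734.00 / 20482.57 = 60.18 mm

x̄ = 106.94 mm, ȳ = 60.18 mm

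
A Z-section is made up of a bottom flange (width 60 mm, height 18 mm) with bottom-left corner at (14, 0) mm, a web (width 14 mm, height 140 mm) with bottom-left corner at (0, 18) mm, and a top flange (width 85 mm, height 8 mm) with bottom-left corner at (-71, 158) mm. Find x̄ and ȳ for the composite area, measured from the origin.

x̄ = 11.25 mm, ȳ = 78.59 mm

bottom flange: A = 60 × 18 = 1080.00, centroid at (44.00, 9.00).
web: A = 14 × 140 = 1960.00, centroid at (7.00, 88.00).
top flange: A = 85 × 8 = 680.00, centroid at (-28.50, 162.00).
ΣA = 3720.00 mm², ΣAx̄ = 41860.00 mm³, ΣAȳ = 292360.00 mm³.
x̄ = 41860.00/3720.00 = 11.25 mm; ȳ = 292360.00/3720.00 = 78.59 mm.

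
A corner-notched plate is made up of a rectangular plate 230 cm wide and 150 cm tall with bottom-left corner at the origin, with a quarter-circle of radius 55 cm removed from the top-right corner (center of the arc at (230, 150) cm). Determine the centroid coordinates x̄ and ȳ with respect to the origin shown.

x̄ = 108.22 cm, ȳ = 71.18 cm

plate: A = 230 × 150 = 34500.00, centroid at (115.00, 75.00).
removed quarter-circle: A = −¼π·55² = -2375.83, centroid at (206.66, 126.66).
ΣA = 32124.17 cm², ΣAx̄ = 3476517.56 cm³, ΣAȳ = 2286583.92 cm³.
x̄ = 3476517.56/32124.17 = 108.22 cm; ȳ = 2286583.92/32124.17 = 71.18 cm.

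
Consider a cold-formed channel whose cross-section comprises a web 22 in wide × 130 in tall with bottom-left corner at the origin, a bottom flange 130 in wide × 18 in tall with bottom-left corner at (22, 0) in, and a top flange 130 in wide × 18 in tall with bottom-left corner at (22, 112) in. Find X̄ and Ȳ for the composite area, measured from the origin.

web: A = 22 × 130 = 2860.00, centroid at (11.00, 65.00).
bottom flange: A = 130 × 18 = 2340.00, centroid at (87.00, 9.00).
top flange: A = 130 × 18 = 2340.00, centroid at (87.00, 121.00).
ΣA = 7540.00 in²
ΣAX̄ = (2860.00)(11.00) + (2340.00)(87.00) + (2340.00)(87.00) = 438620.00 in³
ΣAȲ = (2860.00)(65.00) + (2340.00)(9.00) + (2340.00)(121.00) = 490100.00 in³
X̄ = 438620.00 / 7540.00 = 58.17 in
Ȳ = 490100.00 / 7540.00 = 65.00 in

X̄ = 58.17 in, Ȳ = 65.00 in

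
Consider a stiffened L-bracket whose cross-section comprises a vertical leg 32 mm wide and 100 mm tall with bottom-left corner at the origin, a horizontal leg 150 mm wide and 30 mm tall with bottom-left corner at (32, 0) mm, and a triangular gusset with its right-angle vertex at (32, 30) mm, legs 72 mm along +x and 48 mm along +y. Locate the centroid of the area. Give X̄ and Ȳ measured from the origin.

vertical leg: A = 32 × 100 = 3200.00, centroid at (16.00, 50.00).
horizontal leg: A = 150 × 30 = 4500.00, centroid at (107.00, 15.00).
gusset: A = ½·72·48 = 1728.00, centroid at (56.00, 46.00).
ΣA = 9428.00 mm²
ΣAX̄ = (3200.00)(16.00) + (4500.00)(107.00) + (1728.00)(56.00) = 629468.00 mm³
ΣAȲ = (3200.00)(50.00) + (4500.00)(15.00) + (1728.00)(46.00) = 306988.00 mm³
X̄ = 629468.00 / 9428.00 = 66.77 mm
Ȳ = 306988.00 / 9428.00 = 32.56 mm

X̄ = 66.77 mm, Ȳ = 32.56 mm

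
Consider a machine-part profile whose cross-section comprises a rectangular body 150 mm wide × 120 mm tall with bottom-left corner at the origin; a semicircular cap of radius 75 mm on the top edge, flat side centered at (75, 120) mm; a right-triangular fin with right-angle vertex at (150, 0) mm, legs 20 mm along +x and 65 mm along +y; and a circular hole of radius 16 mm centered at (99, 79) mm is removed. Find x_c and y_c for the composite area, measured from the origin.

x_c = 76.27 mm, y_c = 88.90 mm

Part | A | x̄ᵢ | ȳᵢ | A·x̄ᵢ | A·ȳᵢ
rectangular body | 18000.00 | 75.00 | 60.00 | 1350000.00 | 1080000.00
semicircular top | 8835.73 | 75.00 | 151.83 | 662679.70 | 1341537.52
triangular fin | 650.00 | 156.67 | 21.67 | 101833.33 | 14083.33
hole | -804.25 | 99.00 | 79.00 | -79620.52 | -63535.57
Σ | 26681.48 |  |  | 2034892.51 | 2372085.28
x_c = 2034892.51 / 26681.48 = 76.27 mm
y_c = 2372085.28 / 26681.48 = 88.90 mm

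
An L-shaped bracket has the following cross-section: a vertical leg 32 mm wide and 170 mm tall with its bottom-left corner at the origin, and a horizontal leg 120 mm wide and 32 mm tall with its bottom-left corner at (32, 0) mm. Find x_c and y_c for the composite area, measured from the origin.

x_c = 47.45 mm, y_c = 56.45 mm

vertical leg: A = 32 × 170 = 5440.00, centroid at (16.00, 85.00).
horizontal leg: A = 120 × 32 = 3840.00, centroid at (92.00, 16.00).
ΣA = 9280.00 mm²
ΣAx_c = (5440.00)(16.00) + (3840.00)(92.00) = 440320.00 mm³
ΣAy_c = (5440.00)(85.00) + (3840.00)(16.00) = 523840.00 mm³
x_c = 440320.00 / 9280.00 = 47.45 mm
y_c = 523840.00 / 9280.00 = 56.45 mm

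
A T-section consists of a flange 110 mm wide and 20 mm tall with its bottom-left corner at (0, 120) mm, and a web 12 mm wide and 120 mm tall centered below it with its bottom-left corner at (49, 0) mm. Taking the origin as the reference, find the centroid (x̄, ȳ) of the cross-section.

Part | A | x̄ᵢ | ȳᵢ | A·x̄ᵢ | A·ȳᵢ
web | 1440.00 | 55.00 | 60.00 | 79200.00 | 86400.00
flange | 2200.00 | 55.00 | 130.00 | 121000.00 | 286000.00
Σ | 3640.00 |  |  | 200200.00 | 372400.00
x̄ = 200200.00 / 3640.00 = 55.00 mm
ȳ = 372400.00 / 3640.00 = 102.31 mm

x̄ = 55.00 mm, ȳ = 102.31 mm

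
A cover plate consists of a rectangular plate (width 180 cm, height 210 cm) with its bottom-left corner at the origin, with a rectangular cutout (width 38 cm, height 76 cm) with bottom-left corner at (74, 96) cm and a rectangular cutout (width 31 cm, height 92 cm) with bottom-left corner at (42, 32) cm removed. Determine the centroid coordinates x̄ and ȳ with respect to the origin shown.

x̄ = 92.62 cm, ȳ = 104.79 cm

plate: A = 180 × 210 = 37800.00, centroid at (90.00, 105.00).
hole 1: A = −(38 × 76) = -2888.00, centroid at (93.00, 134.00).
hole 2: A = −(31 × 92) = -2852.00, centroid at (57.50, 78.00).
ΣA = 32060.00 cm², ΣAx̄ = 2969426.00 cm³, ΣAȳ = 3359552.00 cm³.
x̄ = 2969426.00/32060.00 = 92.62 cm; ȳ = 3359552.00/32060.00 = 104.79 cm.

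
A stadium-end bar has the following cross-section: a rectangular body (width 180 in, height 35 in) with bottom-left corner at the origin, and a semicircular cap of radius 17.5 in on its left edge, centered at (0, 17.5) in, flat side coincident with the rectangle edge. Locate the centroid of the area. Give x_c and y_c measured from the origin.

x_c = 83.09 in, y_c = 17.50 in

rectangular body: A = 180 × 35 = 6300.00, centroid at (90.00, 17.50).
semicircular end: A = ½π·17.5² = 481.06, centroid at (-7.43, 17.50).
ΣA = 6781.06 in², ΣAx_c = 563427.08 in³, ΣAy_c = 118668.49 in³.
x_c = 563427.08/6781.06 = 83.09 in; y_c = 118668.49/6781.06 = 17.50 in.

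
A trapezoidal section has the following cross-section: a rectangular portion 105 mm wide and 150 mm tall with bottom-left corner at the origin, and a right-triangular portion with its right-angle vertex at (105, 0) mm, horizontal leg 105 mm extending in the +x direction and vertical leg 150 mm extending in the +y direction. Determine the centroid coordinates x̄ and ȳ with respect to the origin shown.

x̄ = 81.67 mm, ȳ = 66.67 mm

rectangular portion: A = 105 × 150 = 15750.00, centroid at (52.50, 75.00).
triangular portion: A = ½·105·150 = 7875.00, centroid at (140.00, 50.00).
ΣA = 23625.00 mm²
ΣAx̄ = (15750.00)(52.50) + (7875.00)(140.00) = 1929375.00 mm³
ΣAȳ = (15750.00)(75.00) + (7875.00)(50.00) = 1575000.00 mm³
x̄ = 1929375.00 / 23625.00 = 81.67 mm
ȳ = 1575000.00 / 23625.00 = 66.67 mm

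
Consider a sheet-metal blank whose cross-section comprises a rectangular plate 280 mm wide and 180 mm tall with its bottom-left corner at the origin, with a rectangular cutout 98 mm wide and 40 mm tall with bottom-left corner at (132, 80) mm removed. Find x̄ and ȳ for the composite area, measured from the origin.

Part | A | x̄ᵢ | ȳᵢ | A·x̄ᵢ | A·ȳᵢ
plate | 50400.00 | 140.00 | 90.00 | 7056000.00 | 4536000.00
hole | -3920.00 | 181.00 | 100.00 | -709520.00 | -392000.00
Σ | 46480.00 |  |  | 6346480.00 | 4144000.00
x̄ = 6346480.00 / 46480.00 = 136.54 mm
ȳ = 4144000.00 / 46480.00 = 89.16 mm

x̄ = 136.54 mm, ȳ = 89.16 mm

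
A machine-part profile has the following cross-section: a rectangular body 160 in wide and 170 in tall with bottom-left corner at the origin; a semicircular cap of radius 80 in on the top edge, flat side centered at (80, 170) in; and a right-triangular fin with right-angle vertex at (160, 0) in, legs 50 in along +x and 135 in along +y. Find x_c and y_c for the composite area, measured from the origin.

Part | A | x̄ᵢ | ȳᵢ | A·x̄ᵢ | A·ȳᵢ
rectangular body | 27200.00 | 80.00 | 85.00 | 2176000.00 | 2312000.00
semicircular top | 10053.10 | 80.00 | 203.95 | 804247.72 | 2050359.74
triangular fin | 3375.00 | 176.67 | 45.00 | 596250.00 | 151875.00
Σ | 40628.10 |  |  | 3576497.72 | 4514234.74
x_c = 3576497.72 / 40628.10 = 88.03 in
y_c = 4514234.74 / 40628.10 = 111.11 in

x_c = 88.03 in, y_c = 111.11 in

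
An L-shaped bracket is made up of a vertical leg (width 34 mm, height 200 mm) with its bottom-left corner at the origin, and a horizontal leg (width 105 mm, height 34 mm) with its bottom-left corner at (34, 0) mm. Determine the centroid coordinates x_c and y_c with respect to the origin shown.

x_c = 40.93 mm, y_c = 71.43 mm

Part | A | x̄ᵢ | ȳᵢ | A·x̄ᵢ | A·ȳᵢ
vertical leg | 6800.00 | 17.00 | 100.00 | 115600.00 | 680000.00
horizontal leg | 3570.00 | 86.50 | 17.00 | 308805.00 | 60690.00
Σ | 10370.00 |  |  | 424405.00 | 740690.00
x_c = 424405.00 / 10370.00 = 40.93 mm
y_c = 740690.00 / 10370.00 = 71.43 mm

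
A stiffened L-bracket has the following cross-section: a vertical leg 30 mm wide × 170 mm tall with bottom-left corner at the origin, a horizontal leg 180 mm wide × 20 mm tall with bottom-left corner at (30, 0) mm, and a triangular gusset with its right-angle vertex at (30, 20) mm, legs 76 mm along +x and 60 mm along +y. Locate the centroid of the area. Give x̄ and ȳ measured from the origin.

vertical leg: A = 30 × 170 = 5100.00, centroid at (15.00, 85.00).
horizontal leg: A = 180 × 20 = 3600.00, centroid at (120.00, 10.00).
gusset: A = ½·76·60 = 2280.00, centroid at (55.33, 40.00).
ΣA = 10980.00 mm²
ΣAx̄ = (5100.00)(15.00) + (3600.00)(120.00) + (2280.00)(55.33) = 634660.00 mm³
ΣAȳ = (5100.00)(85.00) + (3600.00)(10.00) + (2280.00)(40.00) = 560700.00 mm³
x̄ = 634660.00 / 10980.00 = 57.80 mm
ȳ = 560700.00 / 10980.00 = 51.07 mm

x̄ = 57.80 mm, ȳ = 51.07 mm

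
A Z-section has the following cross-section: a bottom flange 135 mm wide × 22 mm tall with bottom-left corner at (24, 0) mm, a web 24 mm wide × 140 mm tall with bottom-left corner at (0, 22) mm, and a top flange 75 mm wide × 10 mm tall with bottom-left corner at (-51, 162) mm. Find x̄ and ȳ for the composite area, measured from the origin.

bottom flange: A = 135 × 22 = 2970.00, centroid at (91.50, 11.00).
web: A = 24 × 140 = 3360.00, centroid at (12.00, 92.00).
top flange: A = 75 × 10 = 750.00, centroid at (-13.50, 167.00).
ΣA = 7080.00 mm²
ΣAx̄ = (2970.00)(91.50) + (3360.00)(12.00) + (750.00)(-13.50) = 301950.00 mm³
ΣAȳ = (2970.00)(11.00) + (3360.00)(92.00) + (750.00)(167.00) = 467040.00 mm³
x̄ = 301950.00 / 7080.00 = 42.65 mm
ȳ = 467040.00 / 7080.00 = 65.97 mm

x̄ = 42.65 mm, ȳ = 65.97 mm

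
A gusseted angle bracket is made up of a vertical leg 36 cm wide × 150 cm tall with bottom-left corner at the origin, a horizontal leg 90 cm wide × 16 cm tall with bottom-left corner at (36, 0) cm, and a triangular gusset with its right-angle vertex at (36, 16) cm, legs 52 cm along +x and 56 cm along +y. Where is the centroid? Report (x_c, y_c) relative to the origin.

vertical leg: A = 36 × 150 = 5400.00, centroid at (18.00, 75.00).
horizontal leg: A = 90 × 16 = 1440.00, centroid at (81.00, 8.00).
gusset: A = ½·52·56 = 1456.00, centroid at (53.33, 34.67).
ΣA = 8296.00 cm², ΣAx_c = 291493.33 cm³, ΣAy_c = 466994.67 cm³.
x_c = 291493.33/8296.00 = 35.14 cm; y_c = 466994.67/8296.00 = 56.29 cm.

x_c = 35.14 cm, y_c = 56.29 cm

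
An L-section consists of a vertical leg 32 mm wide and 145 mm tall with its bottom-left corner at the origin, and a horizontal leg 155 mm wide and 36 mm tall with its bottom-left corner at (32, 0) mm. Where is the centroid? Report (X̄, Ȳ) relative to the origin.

X̄ = 67.05 mm, Ȳ = 42.74 mm

Part | A | x̄ᵢ | ȳᵢ | A·x̄ᵢ | A·ȳᵢ
vertical leg | 4640.00 | 16.00 | 72.50 | 74240.00 | 336400.00
horizontal leg | 5580.00 | 109.50 | 18.00 | 611010.00 | 100440.00
Σ | 10220.00 |  |  | 685250.00 | 436840.00
X̄ = 685250.00 / 10220.00 = 67.05 mm
Ȳ = 436840.00 / 10220.00 = 42.74 mm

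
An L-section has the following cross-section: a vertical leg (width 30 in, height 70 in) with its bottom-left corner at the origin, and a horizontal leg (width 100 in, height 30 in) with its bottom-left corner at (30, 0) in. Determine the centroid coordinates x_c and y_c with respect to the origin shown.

vertical leg: A = 30 × 70 = 2100.00, centroid at (15.00, 35.00).
horizontal leg: A = 100 × 30 = 3000.00, centroid at (80.00, 15.00).
ΣA = 5100.00 in², ΣAx_c = 271500.00 in³, ΣAy_c = 118500.00 in³.
x_c = 271500.00/5100.00 = 53.24 in; y_c = 118500.00/5100.00 = 23.24 in.

x_c = 53.24 in, y_c = 23.24 in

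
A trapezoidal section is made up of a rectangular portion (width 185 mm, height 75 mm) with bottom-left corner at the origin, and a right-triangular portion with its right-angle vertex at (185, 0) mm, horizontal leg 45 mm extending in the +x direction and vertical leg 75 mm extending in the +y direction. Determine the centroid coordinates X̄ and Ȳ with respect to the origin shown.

Part | A | x̄ᵢ | ȳᵢ | A·x̄ᵢ | A·ȳᵢ
rectangular portion | 13875.00 | 92.50 | 37.50 | 1283437.50 | 520312.50
triangular portion | 1687.50 | 200.00 | 25.00 | 337500.00 | 42187.50
Σ | 15562.50 |  |  | 1620937.50 | 562500.00
X̄ = 1620937.50 / 15562.50 = 104.16 mm
Ȳ = 562500.00 / 15562.50 = 36.14 mm

X̄ = 104.16 mm, Ȳ = 36.14 mm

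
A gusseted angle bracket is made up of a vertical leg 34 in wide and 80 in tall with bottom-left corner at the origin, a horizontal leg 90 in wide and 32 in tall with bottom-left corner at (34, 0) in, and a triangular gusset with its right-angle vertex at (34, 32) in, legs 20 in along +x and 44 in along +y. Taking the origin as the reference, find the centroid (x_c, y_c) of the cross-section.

vertical leg: A = 34 × 80 = 2720.00, centroid at (17.00, 40.00).
horizontal leg: A = 90 × 32 = 2880.00, centroid at (79.00, 16.00).
gusset: A = ½·20·44 = 440.00, centroid at (40.67, 46.67).
ΣA = 6040.00 in², ΣAx_c = 291653.33 in³, ΣAy_c = 175413.33 in³.
x_c = 291653.33/6040.00 = 48.29 in; y_c = 175413.33/6040.00 = 29.04 in.

x_c = 48.29 in, y_c = 29.04 in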